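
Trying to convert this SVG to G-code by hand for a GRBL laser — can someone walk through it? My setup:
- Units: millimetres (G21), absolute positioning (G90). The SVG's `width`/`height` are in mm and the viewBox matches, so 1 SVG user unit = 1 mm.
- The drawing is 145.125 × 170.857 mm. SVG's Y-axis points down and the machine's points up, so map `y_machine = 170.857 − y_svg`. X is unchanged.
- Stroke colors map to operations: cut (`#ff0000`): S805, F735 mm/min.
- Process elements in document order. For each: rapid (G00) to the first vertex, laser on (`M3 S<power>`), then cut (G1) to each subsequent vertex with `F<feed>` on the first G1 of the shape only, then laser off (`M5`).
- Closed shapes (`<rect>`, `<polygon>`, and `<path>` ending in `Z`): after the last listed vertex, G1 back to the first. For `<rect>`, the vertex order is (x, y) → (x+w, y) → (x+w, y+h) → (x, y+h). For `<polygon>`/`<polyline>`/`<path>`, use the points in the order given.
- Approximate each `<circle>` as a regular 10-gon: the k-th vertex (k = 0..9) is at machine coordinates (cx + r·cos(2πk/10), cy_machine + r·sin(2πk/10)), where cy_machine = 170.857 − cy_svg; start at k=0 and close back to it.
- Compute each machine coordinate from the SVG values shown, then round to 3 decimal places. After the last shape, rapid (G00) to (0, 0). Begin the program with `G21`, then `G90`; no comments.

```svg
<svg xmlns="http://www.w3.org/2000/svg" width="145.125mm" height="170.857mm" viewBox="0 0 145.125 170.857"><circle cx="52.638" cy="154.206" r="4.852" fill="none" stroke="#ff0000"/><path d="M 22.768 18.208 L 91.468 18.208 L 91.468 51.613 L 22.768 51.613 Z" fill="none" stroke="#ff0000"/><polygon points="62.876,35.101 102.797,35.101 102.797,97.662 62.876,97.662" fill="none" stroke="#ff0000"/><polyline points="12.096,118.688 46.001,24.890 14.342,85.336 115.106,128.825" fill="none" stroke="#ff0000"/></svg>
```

viewBox `0 0 145.125 170.857` with mm width/height → 1 unit = 1 mm. Flip: y_m = 170.857 − y_svg.

**Shape 1** — `<circle>` circle, stroke `#ff0000` → cut (S805, F735). Machine vertices: (57.490,16.651) → (56.563,19.503) → (54.137,21.266) → (51.139,21.266) → (48.713,19.503) → (47.786,16.651) → (48.713,13.799) → (51.139,12.036) → (54.137,12.036) → (56.563,13.799) → (57.490,16.651). Closed: final G1 returns to the first vertex.

**Shape 2** — `<path>` rectangle, stroke `#ff0000` → cut (S805, F735). Machine vertices: (22.768,152.649) → (91.468,152.649) → (91.468,119.244) → (22.768,119.244) → (22.768,152.649). Closed: final G1 returns to the first vertex.

**Shape 3** — `<polygon>` rectangle, stroke `#ff0000` → cut (S805, F735). Machine vertices: (62.876,135.756) → (102.797,135.756) → (102.797,73.195) → (62.876,73.195) → (62.876,135.756). Closed: final G1 returns to the first vertex.

**Shape 4** — `<polyline>` open polyline, stroke `#ff0000` → cut (S805, F735). Machine vertices: (12.096,52.169) → (46.001,145.967) → (14.342,85.521) → (115.106,42.032). Open path.

G21
G90
G00 X57.490 Y16.651
M3 S805
G1 X56.563 Y19.503 F735
G1 X54.137 Y21.266
G1 X51.139 Y21.266
G1 X48.713 Y19.503
G1 X47.786 Y16.651
G1 X48.713 Y13.799
G1 X51.139 Y12.036
G1 X54.137 Y12.036
G1 X56.563 Y13.799
G1 X57.490 Y16.651
M5
G00 X22.768 Y152.649
M3 S805
G1 X91.468 Y152.649 F735
G1 X91.468 Y119.244
G1 X22.768 Y119.244
G1 X22.768 Y152.649
M5
G00 X62.876 Y135.756
M3 S805
G1 X102.797 Y135.756 F735
G1 X102.797 Y73.195
G1 X62.876 Y73.195
G1 X62.876 Y135.756
M5
G00 X12.096 Y52.169
M3 S805
G1 X46.001 Y145.967 F735
G1 X14.342 Y85.521
G1 X115.106 Y42.032
M5
G00 X0.000 Y0.000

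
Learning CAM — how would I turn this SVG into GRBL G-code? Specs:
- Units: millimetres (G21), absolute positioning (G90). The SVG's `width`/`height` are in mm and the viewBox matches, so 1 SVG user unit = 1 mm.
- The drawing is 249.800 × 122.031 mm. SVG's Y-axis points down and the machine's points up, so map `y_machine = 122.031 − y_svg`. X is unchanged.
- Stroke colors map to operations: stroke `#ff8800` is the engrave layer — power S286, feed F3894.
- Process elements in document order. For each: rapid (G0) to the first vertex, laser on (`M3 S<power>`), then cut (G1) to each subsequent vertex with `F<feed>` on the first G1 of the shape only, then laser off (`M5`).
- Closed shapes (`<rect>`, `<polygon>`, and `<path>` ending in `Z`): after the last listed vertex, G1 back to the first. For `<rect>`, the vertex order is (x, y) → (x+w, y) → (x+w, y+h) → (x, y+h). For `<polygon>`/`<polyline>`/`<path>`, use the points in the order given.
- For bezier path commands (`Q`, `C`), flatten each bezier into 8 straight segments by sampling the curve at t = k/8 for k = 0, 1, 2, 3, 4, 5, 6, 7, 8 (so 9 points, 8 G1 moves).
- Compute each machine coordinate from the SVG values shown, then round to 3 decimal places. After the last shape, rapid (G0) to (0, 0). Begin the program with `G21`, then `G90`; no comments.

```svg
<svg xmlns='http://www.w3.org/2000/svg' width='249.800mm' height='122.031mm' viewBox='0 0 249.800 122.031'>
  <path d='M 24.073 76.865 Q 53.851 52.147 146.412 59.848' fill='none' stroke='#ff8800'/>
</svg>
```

G21
G90
G0 X24.073 Y45.166
M3 S286
G1 X32.498 Y50.839 F3894
G1 X42.886 Y55.499
G1 X55.235 Y59.146
G1 X69.547 Y61.779
G1 X85.820 Y63.400
G1 X104.055 Y64.007
G1 X124.253 Y63.602
G1 X146.412 Y62.183
M5
G0 X0.000 Y0.000

viewBox `0 0 249.800 122.031` with mm width/height → 1 unit = 1 mm. Flip: y_m = 122.031 − y_svg.

**Shape 1** — `<path>` quadratic bezier, stroke `#ff8800` → engrave (S286, F3894). Control points (SVG): P0=(24.073,76.865), P1=(53.851,52.147), P2=(146.412,59.848); sampled at t=k/8. Machine vertices: (24.073,45.166) → (32.498,50.839) → (42.886,55.499) → (55.235,59.146) → (69.547,61.779) → (85.820,63.400) → (104.055,64.007) → (124.253,63.602) → (146.412,62.183). Open path.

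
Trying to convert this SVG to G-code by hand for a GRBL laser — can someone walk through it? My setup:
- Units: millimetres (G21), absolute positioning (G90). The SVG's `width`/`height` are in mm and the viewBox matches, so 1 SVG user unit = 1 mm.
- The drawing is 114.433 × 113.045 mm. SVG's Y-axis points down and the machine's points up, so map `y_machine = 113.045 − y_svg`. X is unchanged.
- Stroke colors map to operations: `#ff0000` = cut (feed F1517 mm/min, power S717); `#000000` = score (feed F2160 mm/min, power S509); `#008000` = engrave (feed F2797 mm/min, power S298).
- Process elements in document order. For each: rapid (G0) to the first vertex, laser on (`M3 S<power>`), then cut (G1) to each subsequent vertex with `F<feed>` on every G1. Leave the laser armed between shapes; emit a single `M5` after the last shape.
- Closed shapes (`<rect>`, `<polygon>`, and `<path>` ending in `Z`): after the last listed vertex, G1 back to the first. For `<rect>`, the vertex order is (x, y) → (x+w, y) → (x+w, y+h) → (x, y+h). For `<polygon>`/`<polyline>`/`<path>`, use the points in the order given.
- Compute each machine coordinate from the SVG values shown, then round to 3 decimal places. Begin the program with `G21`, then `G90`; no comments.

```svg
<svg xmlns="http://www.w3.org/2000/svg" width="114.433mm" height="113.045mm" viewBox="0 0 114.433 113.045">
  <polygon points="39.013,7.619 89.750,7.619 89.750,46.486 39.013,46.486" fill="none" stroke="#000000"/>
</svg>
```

1 u = 1 mm; y_m = 113.045 − y.

[1] `<polygon>` rectangle, #000000→score S509 F2160: (39.013,105.426) → (89.750,105.426) → (89.750,66.559) → (39.013,66.559) → (39.013,105.426) (closed)

G21
G90
G0 X39.013 Y105.426
M3 S509
G1 X89.750 Y105.426 F2160
G1 X89.750 Y66.559 F2160
G1 X39.013 Y66.559 F2160
G1 X39.013 Y105.426 F2160
M5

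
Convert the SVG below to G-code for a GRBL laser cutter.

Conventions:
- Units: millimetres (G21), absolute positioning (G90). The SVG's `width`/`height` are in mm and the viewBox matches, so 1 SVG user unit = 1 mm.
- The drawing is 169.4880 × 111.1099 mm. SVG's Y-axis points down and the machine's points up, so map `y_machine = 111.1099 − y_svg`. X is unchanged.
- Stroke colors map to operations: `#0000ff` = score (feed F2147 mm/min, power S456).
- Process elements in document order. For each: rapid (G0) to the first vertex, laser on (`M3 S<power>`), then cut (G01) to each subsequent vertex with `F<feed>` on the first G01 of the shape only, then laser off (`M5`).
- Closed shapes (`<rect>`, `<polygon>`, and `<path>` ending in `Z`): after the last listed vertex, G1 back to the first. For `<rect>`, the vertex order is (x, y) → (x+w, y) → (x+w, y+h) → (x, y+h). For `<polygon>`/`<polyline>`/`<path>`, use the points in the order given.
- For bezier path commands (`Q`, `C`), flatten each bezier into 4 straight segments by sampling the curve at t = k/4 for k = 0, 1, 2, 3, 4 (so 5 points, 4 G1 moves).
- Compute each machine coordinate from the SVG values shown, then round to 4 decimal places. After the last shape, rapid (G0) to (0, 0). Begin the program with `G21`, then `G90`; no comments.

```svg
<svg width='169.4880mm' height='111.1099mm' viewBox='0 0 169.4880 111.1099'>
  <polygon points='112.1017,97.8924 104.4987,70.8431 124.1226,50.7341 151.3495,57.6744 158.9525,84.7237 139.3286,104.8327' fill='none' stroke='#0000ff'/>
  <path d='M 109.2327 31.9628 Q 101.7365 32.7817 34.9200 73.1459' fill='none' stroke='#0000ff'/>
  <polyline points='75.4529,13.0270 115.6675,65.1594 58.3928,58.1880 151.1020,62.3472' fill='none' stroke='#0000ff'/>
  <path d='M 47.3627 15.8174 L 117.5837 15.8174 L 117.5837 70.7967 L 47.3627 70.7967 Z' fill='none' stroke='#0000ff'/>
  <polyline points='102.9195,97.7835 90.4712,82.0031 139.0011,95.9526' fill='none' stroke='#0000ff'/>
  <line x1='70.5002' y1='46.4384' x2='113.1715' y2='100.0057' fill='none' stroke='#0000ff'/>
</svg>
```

G21
G90
G0 X112.1017 Y13.2175
M3 S456
G01 X104.4987 Y40.2668 F2147
G01 X124.1226 Y60.3758
G01 X151.3495 Y53.4355
G01 X158.9525 Y26.3862
G01 X139.3286 Y6.2772
G01 X112.1017 Y13.2175
M5
G0 X109.2327 Y79.1471
M3 S456
G01 X101.7771 Y76.2661 F2147
G01 X86.9064 Y68.4419
G01 X64.6207 Y55.6745
G01 X34.9200 Y37.9640
M5
G0 X75.4529 Y98.0829
M3 S456
G01 X115.6675 Y45.9505 F2147
G01 X58.3928 Y52.9219
G01 X151.1020 Y48.7627
M5
G0 X47.3627 Y95.2925
M3 S456
G01 X117.5837 Y95.2925 F2147
G01 X117.5837 Y40.3132
G01 X47.3627 Y40.3132
G01 X47.3627 Y95.2925
M5
G0 X102.9195 Y13.3264
M3 S456
G01 X90.4712 Y29.1068 F2147
G01 X139.0011 Y15.1573
M5
G0 X70.5002 Y64.6715
M3 S456
G01 X113.1715 Y11.1042 F2147
M5
G0 X0.0000 Y0.0000

viewBox `0 0 169.4880 111.1099` with mm width/height → 1 unit = 1 mm. Flip: y_m = 111.1099 − y_svg.

**Shape 1** — `<polygon>` regular polygon, stroke `#0000ff` → score (S456, F2147). Machine vertices: (112.1017,13.2175) → (104.4987,40.2668) → (124.1226,60.3758) → (151.3495,53.4355) → (158.9525,26.3862) → (139.3286,6.2772) → (112.1017,13.2175). Closed: final G1 returns to the first vertex.

**Shape 2** — `<path>` quadratic bezier, stroke `#0000ff` → score (S456, F2147). Control points (SVG): P0=(109.2327,31.9628), P1=(101.7365,32.7817), P2=(34.9200,73.1459); sampled at t=k/4. Machine vertices: (109.2327,79.1471) → (101.7771,76.2661) → (86.9064,68.4419) → (64.6207,55.6745) → (34.9200,37.9640). Open path.

**Shape 3** — `<polyline>` open polyline, stroke `#0000ff` → score (S456, F2147). Machine vertices: (75.4529,98.0829) → (115.6675,45.9505) → (58.3928,52.9219) → (151.1020,48.7627). Open path.

**Shape 4** — `<path>` rectangle, stroke `#0000ff` → score (S456, F2147). Machine vertices: (47.3627,95.2925) → (117.5837,95.2925) → (117.5837,40.3132) → (47.3627,40.3132) → (47.3627,95.2925). Closed: final G1 returns to the first vertex.

**Shape 5** — `<polyline>` open polyline, stroke `#0000ff` → score (S456, F2147). Machine vertices: (102.9195,13.3264) → (90.4712,29.1068) → (139.0011,15.1573). Open path.

**Shape 6** — `<line>` line segment, stroke `#0000ff` → score (S456, F2147). Machine vertices: (70.5002,64.6715) → (113.1715,11.1042). Open path.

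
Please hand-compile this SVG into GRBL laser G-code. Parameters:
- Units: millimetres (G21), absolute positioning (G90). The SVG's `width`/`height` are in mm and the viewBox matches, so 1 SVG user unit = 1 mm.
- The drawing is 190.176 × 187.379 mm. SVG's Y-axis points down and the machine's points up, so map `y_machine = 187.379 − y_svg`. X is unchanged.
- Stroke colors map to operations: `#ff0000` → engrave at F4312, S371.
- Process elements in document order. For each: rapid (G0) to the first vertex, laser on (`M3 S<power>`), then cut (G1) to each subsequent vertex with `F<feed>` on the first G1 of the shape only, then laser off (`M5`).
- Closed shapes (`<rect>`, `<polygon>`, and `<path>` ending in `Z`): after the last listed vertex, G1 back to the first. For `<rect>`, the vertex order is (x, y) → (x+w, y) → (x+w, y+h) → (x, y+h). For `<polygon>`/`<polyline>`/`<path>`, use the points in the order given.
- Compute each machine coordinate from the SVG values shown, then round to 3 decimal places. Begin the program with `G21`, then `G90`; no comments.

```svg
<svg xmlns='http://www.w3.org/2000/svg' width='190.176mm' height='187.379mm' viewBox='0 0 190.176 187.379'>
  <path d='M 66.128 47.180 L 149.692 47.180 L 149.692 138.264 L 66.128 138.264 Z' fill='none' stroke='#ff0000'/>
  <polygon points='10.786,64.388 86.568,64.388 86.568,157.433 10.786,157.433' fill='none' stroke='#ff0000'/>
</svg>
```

Since the viewBox matches the mm dimensions, user units are millimetres directly. The only transform is the Y-flip y_m = 187.379 − y_svg.

Shape 1 is a rectangle drawn with `<path>`. Its stroke #ff0000 means engrave at S371, F4312. After flipping Y the toolpath is (66.128,140.199) → (149.692,140.199) → (149.692,49.115) → (66.128,49.115) → (66.128,140.199), returning to the start.

Shape 2 is a rectangle drawn with `<polygon>`. Its stroke #ff0000 means engrave at S371, F4312. After flipping Y the toolpath is (10.786,122.991) → (86.568,122.991) → (86.568,29.946) → (10.786,29.946) → (10.786,122.991), returning to the start.

G21
G90
G0 X66.128 Y140.199
M3 S371
G1 X149.692 Y140.199 F4312
G1 X149.692 Y49.115
G1 X66.128 Y49.115
G1 X66.128 Y140.199
M5
G0 X10.786 Y122.991
M3 S371
G1 X86.568 Y122.991 F4312
G1 X86.568 Y29.946
G1 X10.786 Y29.946
G1 X10.786 Y122.991
M5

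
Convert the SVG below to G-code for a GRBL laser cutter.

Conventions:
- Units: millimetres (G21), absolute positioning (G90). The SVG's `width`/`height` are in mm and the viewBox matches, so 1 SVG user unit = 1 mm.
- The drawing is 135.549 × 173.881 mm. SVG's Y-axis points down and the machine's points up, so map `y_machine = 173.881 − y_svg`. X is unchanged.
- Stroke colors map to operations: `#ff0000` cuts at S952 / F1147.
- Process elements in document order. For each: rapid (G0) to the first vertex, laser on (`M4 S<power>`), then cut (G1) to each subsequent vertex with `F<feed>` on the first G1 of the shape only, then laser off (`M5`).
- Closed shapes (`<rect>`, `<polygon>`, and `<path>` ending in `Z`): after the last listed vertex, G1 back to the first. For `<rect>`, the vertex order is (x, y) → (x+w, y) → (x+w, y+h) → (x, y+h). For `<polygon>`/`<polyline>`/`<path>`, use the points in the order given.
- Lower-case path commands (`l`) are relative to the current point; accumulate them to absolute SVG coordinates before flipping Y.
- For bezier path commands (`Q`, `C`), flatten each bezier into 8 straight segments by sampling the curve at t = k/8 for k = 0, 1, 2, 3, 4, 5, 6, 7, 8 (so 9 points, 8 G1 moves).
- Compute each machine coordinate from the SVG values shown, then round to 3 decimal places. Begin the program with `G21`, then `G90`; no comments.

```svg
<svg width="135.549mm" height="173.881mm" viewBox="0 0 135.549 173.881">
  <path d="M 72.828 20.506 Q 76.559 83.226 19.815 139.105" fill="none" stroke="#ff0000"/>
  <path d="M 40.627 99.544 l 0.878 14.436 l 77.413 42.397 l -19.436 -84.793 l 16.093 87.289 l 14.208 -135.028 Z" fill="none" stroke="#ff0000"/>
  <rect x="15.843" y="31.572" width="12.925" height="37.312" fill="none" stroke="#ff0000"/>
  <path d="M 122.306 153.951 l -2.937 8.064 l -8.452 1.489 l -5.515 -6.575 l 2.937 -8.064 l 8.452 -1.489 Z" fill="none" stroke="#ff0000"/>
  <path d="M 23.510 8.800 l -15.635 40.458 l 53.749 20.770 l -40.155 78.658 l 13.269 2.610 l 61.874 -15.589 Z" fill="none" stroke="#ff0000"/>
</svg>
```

Since the viewBox matches the mm dimensions, user units are millimetres directly. The only transform is the Y-flip y_m = 173.881 − y_svg.

Shape 1 is a quadratic bezier drawn with `<path>`. Its stroke #ff0000 means cut at S952, F1147. After flipping Y the toolpath is (72.828,153.375) → (72.816,137.802) → (70.914,122.443) → (67.122,107.297) → (61.440,92.365) → (53.869,77.647) → (44.407,63.143) → (33.056,48.853) → (19.815,34.776).

Shape 2 is a closed polygon drawn with `<path>`. Its stroke #ff0000 means cut at S952, F1147. After flipping Y the toolpath is (40.627,74.337) → (41.505,59.901) → (118.918,17.504) → (99.482,102.297) → (115.575,15.008) → (129.783,150.036) → (40.627,74.337), returning to the start.

Shape 3 is a rectangle drawn with `<rect>`. Its stroke #ff0000 means cut at S952, F1147. After flipping Y the toolpath is (15.843,142.309) → (28.768,142.309) → (28.768,104.997) → (15.843,104.997) → (15.843,142.309), returning to the start.

Shape 4 is a regular polygon drawn with `<path>`. Its stroke #ff0000 means cut at S952, F1147. After flipping Y the toolpath is (122.306,19.930) → (119.369,11.866) → (110.917,10.377) → (105.402,16.952) → (108.339,25.016) → (116.791,26.505) → (122.306,19.930), returning to the start.

Shape 5 is a closed polygon drawn with `<path>`. Its stroke #ff0000 means cut at S952, F1147. After flipping Y the toolpath is (23.510,165.081) → (7.875,124.623) → (61.624,103.853) → (21.469,25.195) → (34.738,22.585) → (96.612,38.174) → (23.510,165.081), returning to the start.

G21
G90
G0 X72.828 Y153.375
M4 S952
G1 X72.816 Y137.802 F1147
G1 X70.914 Y122.443
G1 X67.122 Y107.297
G1 X61.440 Y92.365
G1 X53.869 Y77.647
G1 X44.407 Y63.143
G1 X33.056 Y48.853
G1 X19.815 Y34.776
M5
G0 X40.627 Y74.337
M4 S952
G1 X41.505 Y59.901 F1147
G1 X118.918 Y17.504
G1 X99.482 Y102.297
G1 X115.575 Y15.008
G1 X129.783 Y150.036
G1 X40.627 Y74.337
M5
G0 X15.843 Y142.309
M4 S952
G1 X28.768 Y142.309 F1147
G1 X28.768 Y104.997
G1 X15.843 Y104.997
G1 X15.843 Y142.309
M5
G0 X122.306 Y19.930
M4 S952
G1 X119.369 Y11.866 F1147
G1 X110.917 Y10.377
G1 X105.402 Y16.952
G1 X108.339 Y25.016
G1 X116.791 Y26.505
G1 X122.306 Y19.930
M5
G0 X23.510 Y165.081
M4 S952
G1 X7.875 Y124.623 F1147
G1 X61.624 Y103.853
G1 X21.469 Y25.195
G1 X34.738 Y22.585
G1 X96.612 Y38.174
G1 X23.510 Y165.081
M5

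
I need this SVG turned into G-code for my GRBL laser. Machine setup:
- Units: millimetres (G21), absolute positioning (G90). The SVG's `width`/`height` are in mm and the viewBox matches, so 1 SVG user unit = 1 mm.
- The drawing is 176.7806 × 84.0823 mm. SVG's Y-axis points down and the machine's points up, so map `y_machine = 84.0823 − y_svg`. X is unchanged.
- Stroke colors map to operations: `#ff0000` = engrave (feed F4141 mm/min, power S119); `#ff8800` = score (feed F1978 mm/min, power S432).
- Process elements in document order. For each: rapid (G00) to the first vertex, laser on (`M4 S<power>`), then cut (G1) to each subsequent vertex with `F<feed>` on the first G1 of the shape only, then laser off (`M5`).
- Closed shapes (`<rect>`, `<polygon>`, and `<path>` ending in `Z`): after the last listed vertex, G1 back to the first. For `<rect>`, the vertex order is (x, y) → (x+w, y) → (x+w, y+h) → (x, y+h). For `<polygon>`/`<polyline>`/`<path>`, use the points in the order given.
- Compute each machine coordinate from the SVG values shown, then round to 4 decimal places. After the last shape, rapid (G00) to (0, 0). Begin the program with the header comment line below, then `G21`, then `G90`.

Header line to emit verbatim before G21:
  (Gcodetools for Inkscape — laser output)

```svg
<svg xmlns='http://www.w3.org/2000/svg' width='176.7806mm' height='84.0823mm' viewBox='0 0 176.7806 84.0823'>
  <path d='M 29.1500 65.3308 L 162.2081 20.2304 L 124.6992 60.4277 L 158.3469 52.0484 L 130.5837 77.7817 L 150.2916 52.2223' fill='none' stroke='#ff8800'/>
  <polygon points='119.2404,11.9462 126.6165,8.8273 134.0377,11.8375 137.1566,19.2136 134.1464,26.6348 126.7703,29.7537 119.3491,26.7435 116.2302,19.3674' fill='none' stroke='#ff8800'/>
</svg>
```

(Gcodetools for Inkscape — laser output)
G21
G90
G00 X29.1500 Y18.7515
M4 S432
G1 X162.2081 Y63.8519 F1978
G1 X124.6992 Y23.6546
G1 X158.3469 Y32.0339
G1 X130.5837 Y6.3006
G1 X150.2916 Y31.8600
M5
G00 X119.2404 Y72.1361
M4 S432
G1 X126.6165 Y75.2550 F1978
G1 X134.0377 Y72.2448
G1 X137.1566 Y64.8687
G1 X134.1464 Y57.4475
G1 X126.7703 Y54.3286
G1 X119.3491 Y57.3388
G1 X116.2302 Y64.7149
G1 X119.2404 Y72.1361
M5
G00 X0.0000 Y0.0000

Since the viewBox matches the mm dimensions, user units are millimetres directly. The only transform is the Y-flip y_m = 84.0823 − y_svg.

Shape 1 is a open polyline drawn with `<path>`. Its stroke #ff8800 means score at S432, F1978. After flipping Y the toolpath is (29.1500,18.7515) → (162.2081,63.8519) → (124.6992,23.6546) → (158.3469,32.0339) → (130.5837,6.3006) → (150.2916,31.8600).

Shape 2 is a regular polygon drawn with `<polygon>`. Its stroke #ff8800 means score at S432, F1978. After flipping Y the toolpath is (119.2404,72.1361) → (126.6165,75.2550) → (134.0377,72.2448) → (137.1566,64.8687) → (134.1464,57.4475) → (126.7703,54.3286) → (119.3491,57.3388) → (116.2302,64.7149) → (119.2404,72.1361), returning to the start.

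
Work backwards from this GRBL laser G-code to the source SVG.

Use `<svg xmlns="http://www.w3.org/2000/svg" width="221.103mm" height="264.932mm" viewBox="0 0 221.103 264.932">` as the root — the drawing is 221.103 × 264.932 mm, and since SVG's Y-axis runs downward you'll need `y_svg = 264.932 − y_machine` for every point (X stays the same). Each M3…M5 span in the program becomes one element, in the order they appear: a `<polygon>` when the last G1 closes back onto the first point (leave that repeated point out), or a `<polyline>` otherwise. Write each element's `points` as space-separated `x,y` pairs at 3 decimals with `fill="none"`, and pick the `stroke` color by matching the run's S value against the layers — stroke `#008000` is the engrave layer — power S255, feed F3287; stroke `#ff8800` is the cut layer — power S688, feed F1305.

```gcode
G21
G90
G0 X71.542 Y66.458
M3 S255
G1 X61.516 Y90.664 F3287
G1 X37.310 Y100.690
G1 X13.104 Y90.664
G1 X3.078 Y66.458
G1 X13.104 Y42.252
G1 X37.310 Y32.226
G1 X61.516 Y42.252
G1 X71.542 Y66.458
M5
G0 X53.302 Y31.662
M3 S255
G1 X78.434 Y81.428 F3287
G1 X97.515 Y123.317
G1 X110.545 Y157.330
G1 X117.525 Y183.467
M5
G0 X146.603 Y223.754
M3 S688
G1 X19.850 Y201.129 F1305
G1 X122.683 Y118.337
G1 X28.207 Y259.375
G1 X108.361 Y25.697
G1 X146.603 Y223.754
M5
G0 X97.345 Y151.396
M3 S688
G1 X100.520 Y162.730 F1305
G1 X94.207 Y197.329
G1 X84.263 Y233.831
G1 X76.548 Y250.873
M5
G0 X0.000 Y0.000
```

<svg xmlns="http://www.w3.org/2000/svg" width="221.103mm" height="264.932mm" viewBox="0 0 221.103 264.932">
  <polygon points="71.542,198.474 61.516,174.268 37.310,164.242 13.104,174.268 3.078,198.474 13.104,222.680 37.310,232.706 61.516,222.680" fill="none" stroke="#008000"/>
  <polyline points="53.302,233.270 78.434,183.504 97.515,141.615 110.545,107.602 117.525,81.465" fill="none" stroke="#008000"/>
  <polygon points="146.603,41.178 19.850,63.803 122.683,146.595 28.207,5.557 108.361,239.235" fill="none" stroke="#ff8800"/>
  <polyline points="97.345,113.536 100.520,102.202 94.207,67.603 84.263,31.101 76.548,14.059" fill="none" stroke="#ff8800"/>
</svg>

y_svg = 264.932 − y_m.

[1] S255→`#008000` (engrave); closed run; points: 71.542,198.474 61.516,174.268 37.310,164.242 13.104,174.268 3.078,198.474 13.104,222.680 37.310,232.706 61.516,222.680

[2] S255→`#008000` (engrave); open run; points: 53.302,233.270 78.434,183.504 97.515,141.615 110.545,107.602 117.525,81.465

[3] S688→`#ff8800` (cut); closed run; points: 146.603,41.178 19.850,63.803 122.683,146.595 28.207,5.557 108.361,239.235

[4] S688→`#ff8800` (cut); open run; points: 97.345,113.536 100.520,102.202 94.207,67.603 84.263,31.101 76.548,14.059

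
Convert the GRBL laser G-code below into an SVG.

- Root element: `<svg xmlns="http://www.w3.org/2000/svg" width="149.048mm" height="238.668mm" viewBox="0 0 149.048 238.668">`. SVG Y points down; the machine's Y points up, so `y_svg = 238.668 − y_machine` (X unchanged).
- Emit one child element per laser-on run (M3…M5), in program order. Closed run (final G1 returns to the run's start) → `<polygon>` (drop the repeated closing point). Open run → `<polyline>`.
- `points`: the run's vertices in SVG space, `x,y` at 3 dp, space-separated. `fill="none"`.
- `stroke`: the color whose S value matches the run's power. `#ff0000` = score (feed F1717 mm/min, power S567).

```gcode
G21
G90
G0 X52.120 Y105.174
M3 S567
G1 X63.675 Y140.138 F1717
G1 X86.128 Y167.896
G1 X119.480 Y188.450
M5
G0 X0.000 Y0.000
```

Machine Y-up, SVG Y-down with viewBox height 238.668, so y_svg = 238.668 − y_machine; X carries over. Every run uses S567, so all elements get stroke `#ff0000` (score).

Run 1: The run is open, so emit a `<polyline>` with points (Y-flipped): 52.120,133.494 63.675,98.530 86.128,70.772 119.480,50.218.

<svg xmlns="http://www.w3.org/2000/svg" width="149.048mm" height="238.668mm" viewBox="0 0 149.048 238.668">
  <polyline points="52.120,133.494 63.675,98.530 86.128,70.772 119.480,50.218" fill="none" stroke="#ff0000"/>
</svg>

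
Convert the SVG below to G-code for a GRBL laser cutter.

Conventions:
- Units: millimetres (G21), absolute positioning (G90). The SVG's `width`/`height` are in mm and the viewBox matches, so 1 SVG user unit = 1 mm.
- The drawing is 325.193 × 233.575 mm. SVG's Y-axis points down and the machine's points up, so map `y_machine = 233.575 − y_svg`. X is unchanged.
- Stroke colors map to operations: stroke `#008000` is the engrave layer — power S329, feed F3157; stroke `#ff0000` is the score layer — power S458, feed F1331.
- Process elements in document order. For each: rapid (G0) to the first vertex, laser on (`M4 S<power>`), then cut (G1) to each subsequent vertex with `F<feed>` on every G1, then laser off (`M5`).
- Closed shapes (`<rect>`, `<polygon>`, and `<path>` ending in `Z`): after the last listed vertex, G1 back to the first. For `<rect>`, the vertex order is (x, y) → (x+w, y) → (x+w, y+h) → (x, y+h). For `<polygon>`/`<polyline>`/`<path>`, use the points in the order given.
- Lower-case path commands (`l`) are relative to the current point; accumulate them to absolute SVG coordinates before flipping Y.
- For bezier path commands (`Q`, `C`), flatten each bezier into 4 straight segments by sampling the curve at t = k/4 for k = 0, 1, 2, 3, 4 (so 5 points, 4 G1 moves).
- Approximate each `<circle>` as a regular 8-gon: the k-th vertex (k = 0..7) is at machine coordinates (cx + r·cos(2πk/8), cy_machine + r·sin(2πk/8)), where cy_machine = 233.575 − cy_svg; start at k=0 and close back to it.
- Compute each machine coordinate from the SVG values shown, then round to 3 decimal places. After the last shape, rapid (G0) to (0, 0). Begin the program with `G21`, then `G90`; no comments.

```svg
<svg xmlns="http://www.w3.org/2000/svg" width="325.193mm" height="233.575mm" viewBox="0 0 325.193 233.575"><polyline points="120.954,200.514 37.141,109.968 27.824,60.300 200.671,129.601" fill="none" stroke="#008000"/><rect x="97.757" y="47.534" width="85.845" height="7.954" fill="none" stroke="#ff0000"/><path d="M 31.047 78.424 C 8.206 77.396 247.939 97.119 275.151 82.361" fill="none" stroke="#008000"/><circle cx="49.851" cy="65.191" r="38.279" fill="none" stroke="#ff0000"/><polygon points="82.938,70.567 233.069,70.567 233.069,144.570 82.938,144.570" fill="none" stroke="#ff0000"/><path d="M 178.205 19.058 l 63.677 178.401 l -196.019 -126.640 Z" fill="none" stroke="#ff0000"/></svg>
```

G21
G90
G0 X120.954 Y33.061
M4 S329
G1 X37.141 Y123.607 F3157
G1 X27.824 Y173.275 F3157
G1 X200.671 Y103.974 F3157
M5
G0 X97.757 Y186.041
M4 S458
G1 X183.602 Y186.041 F1331
G1 X183.602 Y178.087 F1331
G1 X97.757 Y178.087 F1331
G1 X97.757 Y186.041 F1331
M5
G0 X31.047 Y155.151
M4 S329
G1 X55.726 Y152.894 F3157
G1 X134.329 Y148.034 F3157
G1 X222.318 Y145.748 F3157
G1 X275.151 Y151.214 F3157
M5
G0 X88.130 Y168.384
M4 S458
G1 X76.918 Y195.451 F1331
G1 X49.851 Y206.663 F1331
G1 X22.784 Y195.451 F1331
G1 X11.572 Y168.384 F1331
G1 X22.784 Y141.317 F1331
G1 X49.851 Y130.105 F1331
G1 X76.918 Y141.317 F1331
G1 X88.130 Y168.384 F1331
M5
G0 X82.938 Y163.008
M4 S458
G1 X233.069 Y163.008 F1331
G1 X233.069 Y89.005 F1331
G1 X82.938 Y89.005 F1331
G1 X82.938 Y163.008 F1331
M5
G0 X178.205 Y214.517
M4 S458
G1 X241.882 Y36.116 F1331
G1 X45.863 Y162.756 F1331
G1 X178.205 Y214.517 F1331
M5
G0 X0.000 Y0.000

viewBox `0 0 325.193 233.575` with mm width/height → 1 unit = 1 mm. Flip: y_m = 233.575 − y_svg.

**Shape 1** — `<polyline>` open polyline, stroke `#008000` → engrave (S329, F3157). Machine vertices: (120.954,33.061) → (37.141,123.607) → (27.824,173.275) → (200.671,103.974). Open path.

**Shape 2** — `<rect>` rectangle, stroke `#ff0000` → score (S458, F1331). Machine vertices: (97.757,186.041) → (183.602,186.041) → (183.602,178.087) → (97.757,178.087) → (97.757,186.041). Closed: final G1 returns to the first vertex.

**Shape 3** — `<path>` cubic bezier, stroke `#008000` → engrave (S329, F3157). Control points (SVG): P0=(31.047,78.424), P1=(8.206,77.396), P2=(247.939,97.119), P3=(275.151,82.361); sampled at t=k/4. Machine vertices: (31.047,155.151) → (55.726,152.894) → (134.329,148.034) → (222.318,145.748) → (275.151,151.214). Open path.

**Shape 4** — `<circle>` circle, stroke `#ff0000` → score (S458, F1331). Machine vertices: (88.130,168.384) → (76.918,195.451) → (49.851,206.663) → (22.784,195.451) → (11.572,168.384) → (22.784,141.317) → (49.851,130.105) → (76.918,141.317) → (88.130,168.384). Closed: final G1 returns to the first vertex.

**Shape 5** — `<polygon>` rectangle, stroke `#ff0000` → score (S458, F1331). Machine vertices: (82.938,163.008) → (233.069,163.008) → (233.069,89.005) → (82.938,89.005) → (82.938,163.008). Closed: final G1 returns to the first vertex.

**Shape 6** — `<path>` closed polygon, stroke `#ff0000` → score (S458, F1331). Machine vertices: (178.205,214.517) → (241.882,36.116) → (45.863,162.756) → (178.205,214.517). Closed: final G1 returns to the first vertex.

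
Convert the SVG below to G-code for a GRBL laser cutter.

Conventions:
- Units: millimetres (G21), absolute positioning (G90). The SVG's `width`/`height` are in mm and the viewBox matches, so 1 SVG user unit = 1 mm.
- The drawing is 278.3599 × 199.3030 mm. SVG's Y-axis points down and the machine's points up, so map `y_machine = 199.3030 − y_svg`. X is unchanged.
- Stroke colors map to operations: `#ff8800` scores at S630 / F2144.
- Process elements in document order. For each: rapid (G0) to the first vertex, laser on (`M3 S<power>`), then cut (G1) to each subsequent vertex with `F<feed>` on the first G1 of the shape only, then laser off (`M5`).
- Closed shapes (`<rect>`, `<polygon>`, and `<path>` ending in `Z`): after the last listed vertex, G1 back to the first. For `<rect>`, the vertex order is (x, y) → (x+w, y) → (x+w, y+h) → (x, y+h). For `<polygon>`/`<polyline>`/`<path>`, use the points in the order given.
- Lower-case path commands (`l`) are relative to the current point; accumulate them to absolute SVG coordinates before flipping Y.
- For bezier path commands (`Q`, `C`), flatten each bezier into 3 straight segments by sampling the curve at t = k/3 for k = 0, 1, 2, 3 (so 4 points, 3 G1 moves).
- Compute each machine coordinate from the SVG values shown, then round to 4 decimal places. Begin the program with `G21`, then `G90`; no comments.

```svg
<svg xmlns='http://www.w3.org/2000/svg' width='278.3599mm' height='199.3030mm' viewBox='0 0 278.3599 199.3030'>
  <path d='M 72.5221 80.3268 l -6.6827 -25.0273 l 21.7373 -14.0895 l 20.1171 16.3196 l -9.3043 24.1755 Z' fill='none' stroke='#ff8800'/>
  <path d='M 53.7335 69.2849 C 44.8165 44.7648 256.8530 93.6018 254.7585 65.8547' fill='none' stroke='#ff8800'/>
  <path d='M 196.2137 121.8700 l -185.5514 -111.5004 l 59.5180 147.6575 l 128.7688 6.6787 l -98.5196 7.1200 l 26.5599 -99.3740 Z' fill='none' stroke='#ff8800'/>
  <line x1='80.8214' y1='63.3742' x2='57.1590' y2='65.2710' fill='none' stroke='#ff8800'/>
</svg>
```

viewBox `0 0 278.3599 199.3030` with mm width/height → 1 unit = 1 mm. Flip: y_m = 199.3030 − y_svg.

**Shape 1** — `<path>` regular polygon, stroke `#ff8800` → score (S630, F2144). Machine vertices: (72.5221,118.9762) → (65.8394,144.0035) → (87.5767,158.0930) → (107.6938,141.7734) → (98.3895,117.5979) → (72.5221,118.9762). Closed: final G1 returns to the first vertex.

**Shape 2** — `<path>` cubic bezier, stroke `#ff8800` → score (S630, F2144). Control points (SVG): P0=(53.7335,69.2849), P1=(44.8165,44.7648), P2=(256.8530,93.6018), P3=(254.7585,65.8547); sampled at t=k/3. Machine vertices: (53.7335,130.0181) → (102.3534,135.6392) → (201.5902,125.6759) → (254.7585,133.4483). Open path.

**Shape 3** — `<path>` closed polygon, stroke `#ff8800` → score (S630, F2144). Machine vertices: (196.2137,77.4330) → (10.6623,188.9334) → (70.1803,41.2759) → (198.9491,34.5972) → (100.4295,27.4772) → (126.9894,126.8512) → (196.2137,77.4330). Closed: final G1 returns to the first vertex.

**Shape 4** — `<line>` line segment, stroke `#ff8800` → score (S630, F2144). Machine vertices: (80.8214,135.9288) → (57.1590,134.0320). Open path.

G21
G90
G0 X72.5221 Y118.9762
M3 S630
G1 X65.8394 Y144.0035 F2144
G1 X87.5767 Y158.0930
G1 X107.6938 Y141.7734
G1 X98.3895 Y117.5979
G1 X72.5221 Y118.9762
M5
G0 X53.7335 Y130.0181
M3 S630
G1 X102.3534 Y135.6392 F2144
G1 X201.5902 Y125.6759
G1 X254.7585 Y133.4483
M5
G0 X196.2137 Y77.4330
M3 S630
G1 X10.6623 Y188.9334 F2144
G1 X70.1803 Y41.2759
G1 X198.9491 Y34.5972
G1 X100.4295 Y27.4772
G1 X126.9894 Y126.8512
G1 X196.2137 Y77.4330
M5
G0 X80.8214 Y135.9288
M3 S630
G1 X57.1590 Y134.0320 F2144
M5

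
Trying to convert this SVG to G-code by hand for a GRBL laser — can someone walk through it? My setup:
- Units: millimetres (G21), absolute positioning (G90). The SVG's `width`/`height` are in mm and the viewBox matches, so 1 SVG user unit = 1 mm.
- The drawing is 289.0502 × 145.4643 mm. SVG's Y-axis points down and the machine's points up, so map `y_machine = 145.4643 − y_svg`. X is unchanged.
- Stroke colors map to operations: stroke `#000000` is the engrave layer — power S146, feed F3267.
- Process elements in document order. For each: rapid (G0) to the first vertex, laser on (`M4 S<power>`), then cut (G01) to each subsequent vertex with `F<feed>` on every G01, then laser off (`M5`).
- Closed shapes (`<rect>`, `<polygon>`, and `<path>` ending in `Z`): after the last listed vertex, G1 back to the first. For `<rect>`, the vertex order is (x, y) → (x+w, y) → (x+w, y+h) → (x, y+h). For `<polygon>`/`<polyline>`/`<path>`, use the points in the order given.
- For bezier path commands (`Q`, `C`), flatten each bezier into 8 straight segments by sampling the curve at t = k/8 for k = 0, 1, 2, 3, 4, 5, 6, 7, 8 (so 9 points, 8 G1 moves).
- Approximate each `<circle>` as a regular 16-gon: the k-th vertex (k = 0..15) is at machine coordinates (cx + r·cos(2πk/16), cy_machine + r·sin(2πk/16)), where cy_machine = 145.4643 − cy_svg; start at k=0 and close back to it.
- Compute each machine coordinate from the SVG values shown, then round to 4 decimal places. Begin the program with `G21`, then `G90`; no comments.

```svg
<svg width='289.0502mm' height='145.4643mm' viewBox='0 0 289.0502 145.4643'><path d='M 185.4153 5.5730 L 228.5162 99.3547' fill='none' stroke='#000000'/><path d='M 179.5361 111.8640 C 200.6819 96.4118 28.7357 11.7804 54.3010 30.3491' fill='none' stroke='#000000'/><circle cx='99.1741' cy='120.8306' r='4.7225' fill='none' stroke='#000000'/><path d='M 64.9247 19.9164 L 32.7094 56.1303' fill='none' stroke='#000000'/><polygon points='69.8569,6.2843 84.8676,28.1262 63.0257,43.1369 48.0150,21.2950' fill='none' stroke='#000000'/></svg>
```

G21
G90
G0 X185.4153 Y139.8913
M4 S146
G01 X228.5162 Y46.1096 F3267
M5
G0 X179.5361 Y33.6003
M4 S146
G01 X179.1775 Y42.3010 F3267
G01 X165.2939 Y55.4671 F3267
G01 X142.4627 Y71.0787 F3267
G01 X115.2612 Y87.1156 F3267
G01 X88.2670 Y101.5578 F3267
G01 X66.0573 Y112.3851 F3267
G01 X53.2095 Y117.5776 F3267
G01 X54.3010 Y115.1152 F3267
M5
G0 X103.8966 Y24.6337
M4 S146
G01 X103.5371 Y26.4409 F3267
G01 X102.5134 Y27.9730 F3267
G01 X100.9813 Y28.9967 F3267
G01 X99.1741 Y29.3562 F3267
G01 X97.3669 Y28.9967 F3267
G01 X95.8348 Y27.9730 F3267
G01 X94.8111 Y26.4409 F3267
G01 X94.4516 Y24.6337 F3267
G01 X94.8111 Y22.8265 F3267
G01 X95.8348 Y21.2944 F3267
G01 X97.3669 Y20.2707 F3267
G01 X99.1741 Y19.9112 F3267
G01 X100.9813 Y20.2707 F3267
G01 X102.5134 Y21.2944 F3267
G01 X103.5371 Y22.8265 F3267
G01 X103.8966 Y24.6337 F3267
M5
G0 X64.9247 Y125.5479
M4 S146
G01 X32.7094 Y89.3340 F3267
M5
G0 X69.8569 Y139.1800
M4 S146
G01 X84.8676 Y117.3381 F3267
G01 X63.0257 Y102.3274 F3267
G01 X48.0150 Y124.1693 F3267
G01 X69.8569 Y139.1800 F3267
M5

Since the viewBox matches the mm dimensions, user units are millimetres directly. The only transform is the Y-flip y_m = 145.4643 − y_svg.

Shape 1 is a line segment drawn with `<path>`. Its stroke #000000 means engrave at S146, F3267. After flipping Y the toolpath is (185.4153,139.8913) → (228.5162,46.1096).

Shape 2 is a cubic bezier drawn with `<path>`. Its stroke #000000 means engrave at S146, F3267. After flipping Y the toolpath is (179.5361,33.6003) → (179.1775,42.3010) → (165.2939,55.4671) → (142.4627,71.0787) → (115.2612,87.1156) → (88.2670,101.5578) → (66.0573,112.3851) → (53.2095,117.5776) → (54.3010,115.1152).

Shape 3 is a circle drawn with `<circle>`. Its stroke #000000 means engrave at S146, F3267. After flipping Y the toolpath is (103.8966,24.6337) → (103.5371,26.4409) → (102.5134,27.9730) → (100.9813,28.9967) → (99.1741,29.3562) → (97.3669,28.9967) → (95.8348,27.9730) → (94.8111,26.4409) → (94.4516,24.6337) → (94.8111,22.8265) → (95.8348,21.2944) → (97.3669,20.2707) → (99.1741,19.9112) → (100.9813,20.2707) → (102.5134,21.2944) → (103.5371,22.8265) → (103.8966,24.6337), returning to the start.

Shape 4 is a line segment drawn with `<path>`. Its stroke #000000 means engrave at S146, F3267. After flipping Y the toolpath is (64.9247,125.5479) → (32.7094,89.3340).

Shape 5 is a regular polygon drawn with `<polygon>`. Its stroke #000000 means engrave at S146, F3267. After flipping Y the toolpath is (69.8569,139.1800) → (84.8676,117.3381) → (63.0257,102.3274) → (48.0150,124.1693) → (69.8569,139.1800), returning to the start.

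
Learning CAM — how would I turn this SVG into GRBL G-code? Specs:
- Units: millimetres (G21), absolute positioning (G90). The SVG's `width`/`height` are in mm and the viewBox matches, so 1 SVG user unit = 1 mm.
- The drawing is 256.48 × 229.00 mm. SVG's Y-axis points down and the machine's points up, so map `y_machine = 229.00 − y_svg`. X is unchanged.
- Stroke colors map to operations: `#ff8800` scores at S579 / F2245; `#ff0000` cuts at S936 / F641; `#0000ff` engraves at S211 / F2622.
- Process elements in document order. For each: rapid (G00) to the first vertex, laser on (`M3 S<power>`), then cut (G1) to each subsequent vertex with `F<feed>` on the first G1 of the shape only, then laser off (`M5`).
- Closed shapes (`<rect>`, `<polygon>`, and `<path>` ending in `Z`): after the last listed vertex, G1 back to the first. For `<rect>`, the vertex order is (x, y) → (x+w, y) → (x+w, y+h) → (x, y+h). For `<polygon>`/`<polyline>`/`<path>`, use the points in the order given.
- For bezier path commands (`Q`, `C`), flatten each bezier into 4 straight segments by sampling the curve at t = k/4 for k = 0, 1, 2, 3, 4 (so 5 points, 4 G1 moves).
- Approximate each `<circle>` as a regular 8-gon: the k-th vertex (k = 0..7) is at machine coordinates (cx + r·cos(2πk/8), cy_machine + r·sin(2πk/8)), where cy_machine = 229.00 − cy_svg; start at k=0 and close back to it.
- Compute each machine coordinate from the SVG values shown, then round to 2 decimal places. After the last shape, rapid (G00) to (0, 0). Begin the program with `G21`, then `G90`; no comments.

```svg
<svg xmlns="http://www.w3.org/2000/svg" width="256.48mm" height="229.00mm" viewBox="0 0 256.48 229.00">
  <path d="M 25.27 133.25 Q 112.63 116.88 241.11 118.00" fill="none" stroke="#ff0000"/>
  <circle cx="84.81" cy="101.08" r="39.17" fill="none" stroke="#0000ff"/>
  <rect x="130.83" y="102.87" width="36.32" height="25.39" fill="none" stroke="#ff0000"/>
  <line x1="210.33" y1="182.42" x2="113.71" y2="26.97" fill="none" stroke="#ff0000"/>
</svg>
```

1 u = 1 mm; y_m = 229.00 − y.

[1] `<path>` quadratic bezier, #ff0000→cut S936 F641: (25.27,95.75) → (71.52,102.84) → (122.91,107.75) → (179.44,110.47) → (241.11,111.00)

[2] `<circle>` circle, #0000ff→engrave S211 F2622: (123.98,127.92) → (112.51,155.62) → (84.81,167.09) → (57.11,155.62) → (45.64,127.92) → (57.11,100.22) → (84.81,88.75) → (112.51,100.22) → (123.98,127.92) (closed)

[3] `<rect>` rectangle, #ff0000→cut S936 F641: (130.83,126.13) → (167.15,126.13) → (167.15,100.74) → (130.83,100.74) → (130.83,126.13) (closed)

[4] `<line>` line segment, #ff0000→cut S936 F641: (210.33,46.58) → (113.71,202.03)

G21
G90
G00 X25.27 Y95.75
M3 S936
G1 X71.52 Y102.84 F641
G1 X122.91 Y107.75
G1 X179.44 Y110.47
G1 X241.11 Y111.00
M5
G00 X123.98 Y127.92
M3 S211
G1 X112.51 Y155.62 F2622
G1 X84.81 Y167.09
G1 X57.11 Y155.62
G1 X45.64 Y127.92
G1 X57.11 Y100.22
G1 X84.81 Y88.75
G1 X112.51 Y100.22
G1 X123.98 Y127.92
M5
G00 X130.83 Y126.13
M3 S936
G1 X167.15 Y126.13 F641
G1 X167.15 Y100.74
G1 X130.83 Y100.74
G1 X130.83 Y126.13
M5
G00 X210.33 Y46.58
M3 S936
G1 X113.71 Y202.03 F641
M5
G00 X0.00 Y0.00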